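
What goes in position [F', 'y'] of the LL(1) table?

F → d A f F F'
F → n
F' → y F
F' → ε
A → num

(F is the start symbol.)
F' → y F, F' → ε

To find M[F', 'y'], we find productions for F' where 'y' is in the predict set (PREDICT(N → α) = (FIRST(α) \ {ε}) ∪ (FOLLOW(N) if α ⇒* ε)).

Relevant sets:
  FOLLOW(F') = { $, 'y' }

F' → y F: PREDICT = { 'y' }
  'y' is in predict set, so this production goes in M[F', 'y']
F' → ε: PREDICT = { $, 'y' }
  'y' is in predict set, so this production goes in M[F', 'y']

M[F', 'y'] = F' → y F, F' → ε  (a multiply-defined cell — the grammar is not LL(1))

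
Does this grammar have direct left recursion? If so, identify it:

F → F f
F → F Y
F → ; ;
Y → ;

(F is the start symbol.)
Yes, F is left-recursive

Direct left recursion occurs when N → N α for some non-terminal N (the right-hand side begins with the left-hand side itself).

F → F f: LEFT RECURSIVE (starts with F)
F → F Y: LEFT RECURSIVE (starts with F)
F → ; ;: starts with ';'
Y → ;: starts with ';'

The grammar has direct left recursion on: F.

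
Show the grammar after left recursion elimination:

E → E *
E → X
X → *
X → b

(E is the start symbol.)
E is directly left-recursive. The standard transformation for
  A → A α₁ | ... | A α_m | β₁ | ... | β_n
is
  A  → β₁ A' | ... | β_n A'
  A' → α₁ A' | ... | α_m A' | ε

E → X becomes E → X E'
E → E * becomes E' → * E'
Add E' → ε

Productions for other non-terminals are unchanged:
  X → *
  X → b

Resulting grammar:
E → X E'
E' → * E'
E' → ε
X → *
X → b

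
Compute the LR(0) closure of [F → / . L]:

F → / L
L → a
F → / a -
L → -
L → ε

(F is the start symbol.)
{ [F → / . L], [L → . -], [L → . a], [L → .] }

To compute CLOSURE, for each item [A → α.Bβ] where B is a non-terminal, add [B → .γ] for all productions B → γ; repeat for the newly added items until nothing changes.

Start with: [F → / . L]
  [F → / . L] has the dot before L: add [L → . a], [L → . -], [L → .]
No further items can be added.

CLOSURE = { [F → / . L], [L → . -], [L → . a], [L → .] }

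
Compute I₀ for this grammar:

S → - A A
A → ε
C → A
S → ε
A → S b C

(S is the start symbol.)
First, augment the grammar with S' → S
I₀ = CLOSURE({ [S' → . S] }):
  [S' → . S] has the dot before S: add [S → . - A A], [S → .]
No further items can be added.

I₀ = { [S → . - A A], [S → .], [S' → . S] }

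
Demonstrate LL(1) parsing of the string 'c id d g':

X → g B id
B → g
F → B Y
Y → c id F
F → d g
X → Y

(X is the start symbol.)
LL(1) parsing maintains a stack (initially the start symbol over $) and the input. At each step: if the stack top is a terminal, match it against the current input token; if it is a non-terminal N, replace it with the RHS of M[N, lookahead] (the unique production whose predict set contains the lookahead).

Stack is shown with the top on the left.

Stack     Input       Action
----------------------------
X $       c id d g $  output X → Y
Y $       c id d g $  output Y → c id F
c id F $  c id d g $  match 'c'
id F $    id d g $    match 'id'
F $       d g $       output F → d g
d g $     d g $       match 'd'
g $       g $         match 'g'
$         $           accept

The string is accepted.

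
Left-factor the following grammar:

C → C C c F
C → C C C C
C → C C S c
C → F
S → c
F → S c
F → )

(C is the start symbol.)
C → C C C'
C' → c F
C' → C C
C' → S c
C → F
S → c
F → S c
F → )

Left-factoring transforms A → αβ₁ | αβ₂ into A → αA' and A' → β₁ | β₂
(α is the longest common prefix among the alternatives). Repeat until
no nonterminal has two alternatives with a common prefix.

Round 1: C has alternatives sharing prefix 'C C'. Introduce C': C → C C C'
  Add: C' → c F
  Add: C' → C C
  Add: C' → S c

No remaining common prefixes — done.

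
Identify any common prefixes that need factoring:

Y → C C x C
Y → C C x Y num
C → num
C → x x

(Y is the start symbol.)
Yes, Y has productions with common prefix 'C C x'

Left-factoring is needed when two productions for the same non-terminal
share a common prefix on the right-hand side.

Productions for Y:
  Y → C C x C
  Y → C C x Y num
Productions for C:
  C → num
  C → x x

Found common prefix 'C C x' in productions for Y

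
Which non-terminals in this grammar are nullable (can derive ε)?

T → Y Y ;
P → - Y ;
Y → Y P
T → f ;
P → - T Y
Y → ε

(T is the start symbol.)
A non-terminal is nullable if it can derive ε (the empty string): either it has an ε-production, or it has a production whose right-hand side consists entirely of nullable non-terminals.

ε-productions: Y → ε
So Y is immediately nullable.
No further non-terminal can be added: every production for the remaining non-terminals contains a terminal or a non-nullable non-terminal.
Nullable = { 'Y' }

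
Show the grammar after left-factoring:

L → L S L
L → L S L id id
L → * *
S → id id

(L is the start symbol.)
Left-factoring transforms A → αβ₁ | αβ₂ into A → αA' and A' → β₁ | β₂
(α is the longest common prefix among the alternatives). Repeat until
no nonterminal has two alternatives with a common prefix.

Round 1: L has alternatives sharing prefix 'L S L'. Introduce L': L → L S L L'
  Add: L' → ε
  Add: L' → id id

No remaining common prefixes — done.

Resulting grammar:
L → L S L L'
L' → ε
L' → id id
L → * *
S → id id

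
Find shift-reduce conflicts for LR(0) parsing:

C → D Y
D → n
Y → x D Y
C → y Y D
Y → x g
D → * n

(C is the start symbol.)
Augment with C' → C and build the canonical LR(0) collection (I0 = CLOSURE({[C' → . C]}), then GOTO on every symbol after a dot until no new states appear). It has 14 states:
  I0: { [C → . D Y], [C → . y Y D], [C' → . C], [D → . * n], [D → . n] }  — shift
  I1: { [D → * . n] }  — shift
  I2: { [C' → C .] }  — accept
  I3: { [C → D . Y], [Y → . x D Y], [Y → . x g] }  — shift
  I4: { [D → n .] }  — reduce
  I5: { [C → y . Y D], [Y → . x D Y], [Y → . x g] }  — shift
  I6: { [C → y Y . D], [D → . * n], [D → . n] }  — shift
  I7: { [D → . * n], [D → . n], [Y → x . D Y], [Y → x . g] }  — shift
  I8: { [Y → . x D Y], [Y → . x g], [Y → x D . Y] }  — shift
  I9: { [Y → x g .] }  — reduce
  I10: { [Y → x D Y .] }  — reduce
  I11: { [C → y Y D .] }  — reduce
  I12: { [C → D Y .] }  — reduce
  I13: { [D → * n .] }  — reduce

No state contains both a complete item and a shift item.

Answer: No shift-reduce conflicts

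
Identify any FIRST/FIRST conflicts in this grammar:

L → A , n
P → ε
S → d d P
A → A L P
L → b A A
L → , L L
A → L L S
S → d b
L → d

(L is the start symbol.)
Yes. L → A ',' n / L → b A A on { 'b' }; L → A ',' n / L → ',' L L on { ',' }; L → A ',' n / L → d on { 'd' }; S → d d P / S → d b on { 'd' }; A → A L P / A → L L S on { ',', 'b', 'd' }

A FIRST/FIRST conflict occurs when two productions N → α and N → β for the same non-terminal have FIRST(α) ∩ FIRST(β) ≠ ∅ (with ε ∈ FIRST of a nullable right-hand side, so two nullable alternatives also conflict).

FIRST sets of the non-terminals at (or reachable through a nullable prefix from) the front of some alternative:
  FIRST(A) = { ',', 'b', 'd' }
  FIRST(L) = { ',', 'b', 'd' }

Productions for L:
  L → A , n: FIRST = { ',', 'b', 'd' }
  L → b A A: FIRST = { 'b' }
  L → , L L: FIRST = { ',' }
  L → d: FIRST = { 'd' }
Productions for S:
  S → d d P: FIRST = { 'd' }
  S → d b: FIRST = { 'd' }
Productions for A:
  A → A L P: FIRST = { ',', 'b', 'd' }
  A → L L S: FIRST = { ',', 'b', 'd' }
P has only one production, so no FIRST/FIRST conflict is possible there.

Conflict for L: L → A , n and L → b A A
  Overlap: { 'b' }
Conflict for L: L → A , n and L → , L L
  Overlap: { ',' }
Conflict for L: L → A , n and L → d
  Overlap: { 'd' }
Conflict for S: S → d d P and S → d b
  Overlap: { 'd' }
Conflict for A: A → A L P and A → L L S
  Overlap: { ',', 'b', 'd' }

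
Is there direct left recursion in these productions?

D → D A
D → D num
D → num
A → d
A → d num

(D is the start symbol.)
Yes, D is left-recursive

Direct left recursion occurs when N → N α for some non-terminal N (the right-hand side begins with the left-hand side itself).

D → D A: LEFT RECURSIVE (starts with D)
D → D num: LEFT RECURSIVE (starts with D)
D → num: starts with num
A → d: starts with d
A → d num: starts with d

The grammar has direct left recursion on: D.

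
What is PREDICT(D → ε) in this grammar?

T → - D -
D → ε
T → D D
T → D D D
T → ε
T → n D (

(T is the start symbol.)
{ $, '(', '-' }

PREDICT(D → ε) = (FIRST(RHS) \ {ε}) ∪ (FOLLOW(D) if ε ∈ FIRST(RHS), i.e. RHS ⇒* ε)
The right-hand side is ε (FIRST(ε) = { ε }), so the predict set is FOLLOW(D) = { $, '(', '-' }
PREDICT(D → ε) = { $, '(', '-' }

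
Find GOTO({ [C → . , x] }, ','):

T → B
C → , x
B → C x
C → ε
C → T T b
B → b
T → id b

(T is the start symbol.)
GOTO(I, ',') = CLOSURE({ [A → αX.β] : [A → α.Xβ] ∈ I, X = ',' })

Items with dot before ',', with the dot advanced:
  [C → . , x] → [C → , . x]
Closure adds nothing (no advanced item has the dot before a non-terminal).

GOTO = { [C → , . x] }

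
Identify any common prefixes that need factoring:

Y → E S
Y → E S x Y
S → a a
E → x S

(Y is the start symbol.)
Yes, Y has productions with common prefix 'E S'

Left-factoring is needed when two productions for the same non-terminal
share a common prefix on the right-hand side.

Productions for Y:
  Y → E S
  Y → E S x Y

Found common prefix 'E S' in productions for Y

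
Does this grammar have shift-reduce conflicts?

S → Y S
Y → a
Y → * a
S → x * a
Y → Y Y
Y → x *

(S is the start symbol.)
Yes — I6: [Y → x * .] vs [S → x * . a]; I9: [Y → Y Y .] vs [S → . x * a]

A shift-reduce conflict occurs when an LR(0) state has both:
  - a complete (reduce) item [A → α .] (dot at the end), and
  - a shift item [B → β . c γ] (dot before a terminal).

Augment with S' → S and build the canonical LR(0) collection (I0 = CLOSURE({[S' → . S]}), then GOTO on every symbol after a dot until no new states appear). It has 11 states:
  I0: { [S → . Y S], [S → . x * a], [S' → . S], [Y → . * a], [Y → . Y Y], [Y → . a], [Y → . x *] }  — shift
  I1: { [Y → * . a] }  — shift
  I2: { [S' → S .] }  — accept
  I3: { [S → . Y S], [S → . x * a], [S → Y . S], [Y → . * a], [Y → . Y Y], [Y → . a], [Y → . x *], [Y → Y . Y] }  — shift
  I4: { [Y → a .] }  — reduce
  I5: { [S → x . * a], [Y → x . *] }  — shift
  I6: { [S → x * . a], [Y → x * .] }  — shift, reduce
  I7: { [S → x * a .] }  — reduce
  I8: { [S → Y S .] }  — reduce
  I9: { [S → . Y S], [S → . x * a], [S → Y . S], [Y → . * a], [Y → . Y Y], [Y → . a], [Y → . x *], [Y → Y . Y], [Y → Y Y .] }  — shift, reduce
  I10: { [Y → * a .] }  — reduce

I6 contains reduce item [Y → x * .] and shift item [S → x * . a] — shift-reduce conflict.
I9 contains reduce item [Y → Y Y .] and shift items [S → . x * a], [Y → . * a], [Y → . a], [Y → . x *] — shift-reduce conflict.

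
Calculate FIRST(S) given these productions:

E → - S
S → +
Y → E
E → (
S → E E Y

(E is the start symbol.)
FIRST sets of the other non-terminals involved (by the same procedure, iterated to a fixed point):
  FIRST(E) = { '(', '-' }

From S → +:
  - '+' is a terminal: add '+' and stop
From S → E E Y:
  - E is a non-terminal: add FIRST(E) \ {ε} = { '(', '-' }
    E is not nullable, so stop

Collecting: FIRST(S) = { '(', '+', '-' }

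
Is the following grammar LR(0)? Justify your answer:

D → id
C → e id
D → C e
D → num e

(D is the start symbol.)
A grammar is LR(0) if no state in the canonical LR(0) collection has:
  - both a shift item (dot before a terminal) and a complete item (shift-reduce conflict), or
  - two or more complete items (reduce-reduce conflict; the accept item [D' → D .] counts as a complete item here).

Augment with D' → D and build the canonical LR(0) collection (I0 = CLOSURE({[D' → . D]}), then GOTO on every symbol after a dot until no new states appear). It has 9 states:
  I0: { [C → . e id], [D → . C e], [D → . id], [D → . num e], [D' → . D] }  — shift
  I1: { [D → C . e] }  — shift
  I2: { [D' → D .] }  — accept
  I3: { [C → e . id] }  — shift
  I4: { [D → id .] }  — reduce
  I5: { [D → num . e] }  — shift
  I6: { [D → num e .] }  — reduce
  I7: { [C → e id .] }  — reduce
  I8: { [D → C e .] }  — reduce

Every state is either a pure shift/goto state or contains exactly one complete item and nothing to shift — no conflicts. The grammar is LR(0).

Answer: Yes, the grammar is LR(0)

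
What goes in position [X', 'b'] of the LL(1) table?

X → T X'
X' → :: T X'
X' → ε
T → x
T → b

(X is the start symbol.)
To find M[X', 'b'], we find productions for X' where 'b' is in the predict set (PREDICT(N → α) = (FIRST(α) \ {ε}) ∪ (FOLLOW(N) if α ⇒* ε)).

Relevant sets:
  FOLLOW(X') = { $ }

X' → :: T X': PREDICT = { '::' }
X' → ε: PREDICT = { $ }

M[X', 'b'] is empty (no production applies)

Answer: Empty (error entry)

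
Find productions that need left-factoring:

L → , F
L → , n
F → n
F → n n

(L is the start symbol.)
Left-factoring is needed when two productions for the same non-terminal
share a common prefix on the right-hand side.

Productions for L:
  L → , F
  L → , n
Productions for F:
  F → n
  F → n n

Found common prefix ',' in productions for L
Found common prefix 'n' in productions for F

Answer: Yes, L has productions with common prefix ','; F has productions with common prefix 'n'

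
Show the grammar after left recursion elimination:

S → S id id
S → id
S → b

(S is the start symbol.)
S is directly left-recursive. The standard transformation for
  A → A α₁ | ... | A α_m | β₁ | ... | β_n
is
  A  → β₁ A' | ... | β_n A'
  A' → α₁ A' | ... | α_m A' | ε

S → id becomes S → id S'
S → b becomes S → b S'
S → S id id becomes S' → id id S'
Add S' → ε

Resulting grammar:
S → id S'
S → b S'
S' → id id S'
S' → ε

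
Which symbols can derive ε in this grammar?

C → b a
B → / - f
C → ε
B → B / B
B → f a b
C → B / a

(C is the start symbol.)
{ 'C' }

A non-terminal is nullable if it can derive ε (the empty string): either it has an ε-production, or it has a production whose right-hand side consists entirely of nullable non-terminals.

ε-productions: C → ε
So C is immediately nullable.
No further non-terminal can be added: every production for the remaining non-terminals contains a terminal or a non-nullable non-terminal.
Nullable = { 'C' }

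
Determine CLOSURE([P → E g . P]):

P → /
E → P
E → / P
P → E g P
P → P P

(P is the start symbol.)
{ [E → . / P], [E → . P], [P → . /], [P → . E g P], [P → . P P], [P → E g . P] }

To compute CLOSURE, for each item [A → α.Bβ] where B is a non-terminal, add [B → .γ] for all productions B → γ; repeat for the newly added items until nothing changes.

Start with: [P → E g . P]
  [P → E g . P] has the dot before P: add [P → . /], [P → . E g P], [P → . P P]
  [P → . E g P] has the dot before E: add [E → . P], [E → . / P]
No further items can be added.

CLOSURE = { [E → . / P], [E → . P], [P → . /], [P → . E g P], [P → . P P], [P → E g . P] }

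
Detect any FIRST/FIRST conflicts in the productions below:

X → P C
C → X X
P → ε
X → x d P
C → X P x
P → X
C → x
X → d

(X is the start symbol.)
Yes. X → P C / X → x d P on { 'x' }; X → P C / X → d on { 'd' }; C → X X / C → X P x on { 'd', 'x' }; C → X X / C → x on { 'x' }; C → X P x / C → x on { 'x' }

A FIRST/FIRST conflict occurs when two productions N → α and N → β for the same non-terminal have FIRST(α) ∩ FIRST(β) ≠ ∅ (with ε ∈ FIRST of a nullable right-hand side, so two nullable alternatives also conflict).

FIRST sets of the non-terminals at (or reachable through a nullable prefix from) the front of some alternative:
  FIRST(P) = { 'd', 'x', ε }
  FIRST(C) = { 'd', 'x' }
  FIRST(X) = { 'd', 'x' }

Productions for X:
  X → P C: FIRST = { 'd', 'x' }
  X → x d P: FIRST = { 'x' }
  X → d: FIRST = { 'd' }
Productions for C:
  C → X X: FIRST = { 'd', 'x' }
  C → X P x: FIRST = { 'd', 'x' }
  C → x: FIRST = { 'x' }
Productions for P:
  P → ε: FIRST = { ε }
  P → X: FIRST = { 'd', 'x' }

Conflict for X: X → P C and X → x d P
  Overlap: { 'x' }
Conflict for X: X → P C and X → d
  Overlap: { 'd' }
Conflict for C: C → X X and C → X P x
  Overlap: { 'd', 'x' }
Conflict for C: C → X X and C → x
  Overlap: { 'x' }
Conflict for C: C → X P x and C → x
  Overlap: { 'x' }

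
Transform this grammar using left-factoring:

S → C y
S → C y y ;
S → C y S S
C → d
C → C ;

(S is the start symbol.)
Left-factoring transforms A → αβ₁ | αβ₂ into A → αA' and A' → β₁ | β₂
(α is the longest common prefix among the alternatives). Repeat until
no nonterminal has two alternatives with a common prefix.

Round 1: S has alternatives sharing prefix 'C y'. Introduce S': S → C y S'
  Add: S' → ε
  Add: S' → y ;
  Add: S' → S S

No remaining common prefixes — done.

Resulting grammar:
S → C y S'
S' → ε
S' → y ;
S' → S S
C → d
C → C ;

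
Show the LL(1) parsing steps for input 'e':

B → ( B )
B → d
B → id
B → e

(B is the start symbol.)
LL(1) parsing maintains a stack (initially the start symbol over $) and the input. At each step: if the stack top is a terminal, match it against the current input token; if it is a non-terminal N, replace it with the RHS of M[N, lookahead] (the unique production whose predict set contains the lookahead).

Stack is shown with the top on the left.

Stack  Input  Action
--------------------
B $    e $    output B → e
e $    e $    match 'e'
$      $      accept

The string is accepted.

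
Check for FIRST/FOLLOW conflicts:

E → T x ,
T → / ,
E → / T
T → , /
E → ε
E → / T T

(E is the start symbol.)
A FIRST/FOLLOW conflict occurs when a non-terminal N has a nullable alternative N → β (β ⇒* ε) and another alternative N → α with FIRST(α) ∩ FOLLOW(N) ≠ ∅: on such a lookahead the parser cannot decide between expanding α and letting N vanish via β.

Nullable non-terminals: E.
FIRST sets used below: FIRST(T) = { ',', '/' }

E: nullable alternative(s) E → ε; FOLLOW(E) = { $ }
  E → T x ,: FIRST \ {ε} = { ',', '/' } — disjoint from FOLLOW(E)
  E → / T: FIRST \ {ε} = { '/' } — disjoint from FOLLOW(E)
  E → ε: FIRST \ {ε} = { } — this is the only nullable alternative, skip
  E → / T T: FIRST \ {ε} = { '/' } — disjoint from FOLLOW(E)

T has no nullable alternative, so no FIRST/FOLLOW check is needed there.

No FIRST/FOLLOW conflicts found.

Answer: No FIRST/FOLLOW conflicts.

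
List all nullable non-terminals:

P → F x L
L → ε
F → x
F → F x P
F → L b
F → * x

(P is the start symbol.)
{ 'L' }

ε-productions: L → ε
So L is immediately nullable.
No further non-terminal can be added: every production for the remaining non-terminals contains a terminal or a non-nullable non-terminal.
Nullable = { 'L' }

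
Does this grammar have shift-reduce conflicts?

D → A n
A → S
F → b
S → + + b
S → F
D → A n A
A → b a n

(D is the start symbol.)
Augment with D' → D and build the canonical LR(0) collection (I0 = CLOSURE({[D' → . D]}), then GOTO on every symbol after a dot until no new states appear). It has 13 states:
  I0: { [A → . S], [A → . b a n], [D → . A n A], [D → . A n], [D' → . D], [F → . b], [S → . + + b], [S → . F] }  — shift
  I1: { [S → + . + b] }  — shift
  I2: { [D → A . n A], [D → A . n] }  — shift
  I3: { [D' → D .] }  — accept
  I4: { [S → F .] }  — reduce
  I5: { [A → S .] }  — reduce
  I6: { [A → b . a n], [F → b .] }  — shift, reduce
  I7: { [A → b a . n] }  — shift
  I8: { [A → b a n .] }  — reduce
  I9: { [A → . S], [A → . b a n], [D → A n . A], [D → A n .], [F → . b], [S → . + + b], [S → . F] }  — shift, reduce
  I10: { [D → A n A .] }  — reduce
  I11: { [S → + + . b] }  — shift
  I12: { [S → + + b .] }  — reduce

I6 contains reduce item [F → b .] and shift item [A → b . a n] — shift-reduce conflict.
I9 contains reduce item [D → A n .] and shift items [A → . b a n], [F → . b], [S → . + + b] — shift-reduce conflict.

Answer: Yes — I6: [F → b .] vs [A → b . a n]; I9: [D → A n .] vs [A → . b a n]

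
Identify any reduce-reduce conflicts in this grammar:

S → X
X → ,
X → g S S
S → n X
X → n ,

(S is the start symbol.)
A reduce-reduce conflict occurs when an LR(0) state has two complete items [A → α .] and [B → β .] — both call for a reduction, and with no lookahead the parser cannot choose between them.

Augment with S' → S and build the canonical LR(0) collection (I0 = CLOSURE({[S' → . S]}), then GOTO on every symbol after a dot until no new states appear). It has 12 states:
  I0: { [S → . X], [S → . n X], [S' → . S], [X → . ,], [X → . g S S], [X → . n ,] }  — shift
  I1: { [X → , .] }  — reduce
  I2: { [S' → S .] }  — accept
  I3: { [S → X .] }  — reduce
  I4: { [S → . X], [S → . n X], [X → . ,], [X → . g S S], [X → . n ,], [X → g . S S] }  — shift
  I5: { [S → n . X], [X → . ,], [X → . g S S], [X → . n ,], [X → n . ,] }  — shift
  I6: { [X → , .], [X → n , .] }  — 2 reduces
  I7: { [S → n X .] }  — reduce
  I8: { [X → n . ,] }  — shift
  I9: { [X → n , .] }  — reduce
  I10: { [S → . X], [S → . n X], [X → . ,], [X → . g S S], [X → . n ,], [X → g S . S] }  — shift
  I11: { [X → g S S .] }  — reduce

I6 contains complete items [X → , .], [X → n , .] — reduce-reduce conflict.

Answer: Yes — I6: [X → , .] vs [X → n , .]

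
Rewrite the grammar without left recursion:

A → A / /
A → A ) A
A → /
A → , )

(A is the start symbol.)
A → / A'
A → , ) A'
A' → / / A'
A' → ) A A'
A' → ε

A is directly left-recursive. The standard transformation for
  A → A α₁ | ... | A α_m | β₁ | ... | β_n
is
  A  → β₁ A' | ... | β_n A'
  A' → α₁ A' | ... | α_m A' | ε

A → / becomes A → / A'
A → , ) becomes A → , ) A'
A → A / / becomes A' → / / A'
A → A ) A becomes A' → ) A A'
Add A' → ε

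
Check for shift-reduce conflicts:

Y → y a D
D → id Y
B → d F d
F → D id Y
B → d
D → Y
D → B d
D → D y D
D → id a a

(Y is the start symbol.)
Yes — I5: [Y → y a D .] vs [D → D . y D]; I7: [B → d .] vs [B → . d]; I17: [D → D y D .] vs [D → D . y D]

Augment with Y' → Y and build the canonical LR(0) collection (I0 = CLOSURE({[Y' → . Y]}), then GOTO on every symbol after a dot until no new states appear). It has 20 states:
  I0: { [Y → . y a D], [Y' → . Y] }  — shift
  I1: { [Y' → Y .] }  — accept
  I2: { [Y → y . a D] }  — shift
  I3: { [B → . d F d], [B → . d], [D → . B d], [D → . D y D], [D → . Y], [D → . id Y], [D → . id a a], [Y → . y a D], [Y → y a . D] }  — shift
  I4: { [D → B . d] }  — shift
  I5: { [D → D . y D], [Y → y a D .] }  — shift, reduce
  I6: { [D → Y .] }  — reduce
  I7: { [B → . d F d], [B → . d], [B → d . F d], [B → d .], [D → . B d], [D → . D y D], [D → . Y], [D → . id Y], [D → . id a a], [F → . D id Y], [Y → . y a D] }  — shift, reduce
  I8: { [D → id . Y], [D → id . a a], [Y → . y a D] }  — shift
  I9: { [D → id Y .] }  — reduce
  I10: { [D → id a . a] }  — shift
  I11: { [D → id a a .] }  — reduce
  I12: { [D → D . y D], [F → D . id Y] }  — shift
  I13: { [B → d F . d] }  — shift
  I14: { [B → d F d .] }  — reduce
  I15: { [F → D id . Y], [Y → . y a D] }  — shift
  I16: { [B → . d F d], [B → . d], [D → . B d], [D → . D y D], [D → . Y], [D → . id Y], [D → . id a a], [D → D y . D], [Y → . y a D] }  — shift
  I17: { [D → D . y D], [D → D y D .] }  — shift, reduce
  I18: { [F → D id Y .] }  — reduce
  I19: { [D → B d .] }  — reduce

I5 contains reduce item [Y → y a D .] and shift item [D → D . y D] — shift-reduce conflict.
I7 contains reduce item [B → d .] and shift items [B → . d], [B → . d F d], [D → . id Y], [D → . id a a], [Y → . y a D] — shift-reduce conflict.
I17 contains reduce item [D → D y D .] and shift item [D → D . y D] — shift-reduce conflict.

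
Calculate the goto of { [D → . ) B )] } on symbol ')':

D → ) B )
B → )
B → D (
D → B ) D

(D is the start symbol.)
GOTO(I, ')') = CLOSURE({ [A → αX.β] : [A → α.Xβ] ∈ I, X = ')' })

Items with dot before ')', with the dot advanced:
  [D → . ) B )] → [D → ) . B )]
Closure of the advanced items:
  [D → ) . B )] has the dot before B: add [B → . )], [B → . D (]
  [B → . D (] has the dot before D: add [D → . ) B )], [D → . B ) D]

GOTO = { [B → . )], [B → . D (], [D → ) . B )], [D → . ) B )], [D → . B ) D] }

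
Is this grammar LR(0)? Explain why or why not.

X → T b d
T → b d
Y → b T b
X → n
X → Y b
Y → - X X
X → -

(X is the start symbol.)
No. Shift-reduce conflict between [X → - .] and [T → . b d]

A grammar is LR(0) if no state in the canonical LR(0) collection has:
  - both a shift item (dot before a terminal) and a complete item (shift-reduce conflict), or
  - two or more complete items (reduce-reduce conflict; the accept item [X' → X .] counts as a complete item here).

Augment with X' → X and build the canonical LR(0) collection (I0 = CLOSURE({[X' → . X]}), then GOTO on every symbol after a dot until no new states appear). It has 16 states:
  I0: { [T → . b d], [X → . -], [X → . T b d], [X → . Y b], [X → . n], [X' → . X], [Y → . - X X], [Y → . b T b] }  — shift
  I1: { [T → . b d], [X → - .], [X → . -], [X → . T b d], [X → . Y b], [X → . n], [Y → - . X X], [Y → . - X X], [Y → . b T b] }  — shift, reduce
  I2: { [X → T . b d] }  — shift
  I3: { [X' → X .] }  — accept
  I4: { [X → Y . b] }  — shift
  I5: { [T → . b d], [T → b . d], [Y → b . T b] }  — shift
  I6: { [X → n .] }  — reduce
  I7: { [Y → b T . b] }  — shift
  I8: { [T → b . d] }  — shift
  I9: { [T → b d .] }  — reduce
  I10: { [Y → b T b .] }  — reduce
  I11: { [X → Y b .] }  — reduce
  I12: { [X → T b . d] }  — shift
  I13: { [X → T b d .] }  — reduce
  I14: { [T → . b d], [X → . -], [X → . T b d], [X → . Y b], [X → . n], [Y → - X . X], [Y → . - X X], [Y → . b T b] }  — shift
  I15: { [Y → - X X .] }  — reduce

Conflict in state I1:
  Shift-reduce conflict between [X → - .] and [T → . b d]
So the grammar is NOT LR(0).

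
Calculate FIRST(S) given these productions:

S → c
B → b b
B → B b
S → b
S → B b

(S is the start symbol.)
FIRST sets of the other non-terminals involved (by the same procedure, iterated to a fixed point):
  FIRST(B) = { 'b' }

From S → c:
  - c is a terminal: add 'c' and stop
From S → b:
  - b is a terminal: add 'b' and stop
From S → B b:
  - B is a non-terminal: add FIRST(B) \ {ε} = { 'b' }
    B is not nullable, so stop

Collecting: FIRST(S) = { 'b', 'c' }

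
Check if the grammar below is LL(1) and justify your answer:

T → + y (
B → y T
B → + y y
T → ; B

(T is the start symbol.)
A grammar is LL(1) if for each non-terminal N with multiple productions, the predict sets of those productions are pairwise disjoint, where PREDICT(N → α) = (FIRST(α) \ {ε}) ∪ (FOLLOW(N) if α ⇒* ε).

For T:
  PREDICT(T → '+' y '(') = { '+' }
  PREDICT(T → ';' B) = { ';' }
For B:
  PREDICT(B → y T) = { 'y' }
  PREDICT(B → '+' y y) = { '+' }

All predict sets are disjoint. The grammar IS LL(1).

Answer: Yes, the grammar is LL(1).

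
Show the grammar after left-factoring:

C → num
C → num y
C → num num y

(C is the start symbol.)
Left-factoring transforms A → αβ₁ | αβ₂ into A → αA' and A' → β₁ | β₂
(α is the longest common prefix among the alternatives). Repeat until
no nonterminal has two alternatives with a common prefix.

Round 1: C has alternatives sharing prefix 'num'. Introduce C': C → num C'
  Add: C' → ε
  Add: C' → y
  Add: C' → num y

No remaining common prefixes — done.

Resulting grammar:
C → num C'
C' → ε
C' → y
C' → num y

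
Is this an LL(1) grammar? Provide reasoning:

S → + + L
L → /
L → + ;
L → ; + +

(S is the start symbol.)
Yes, the grammar is LL(1).

A grammar is LL(1) if for each non-terminal N with multiple productions, the predict sets of those productions are pairwise disjoint, where PREDICT(N → α) = (FIRST(α) \ {ε}) ∪ (FOLLOW(N) if α ⇒* ε).

For L:
  PREDICT(L → '/') = { '/' }
  PREDICT(L → '+' ';') = { '+' }
  PREDICT(L → ';' '+' '+') = { ';' }
S has a single production, so nothing to check there.

All predict sets are disjoint. The grammar IS LL(1).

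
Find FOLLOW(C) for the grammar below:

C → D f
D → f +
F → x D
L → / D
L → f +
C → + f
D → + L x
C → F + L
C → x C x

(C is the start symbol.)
To compute FOLLOW(C), find every occurrence of C on a right-hand side N → α C β: add FIRST(β) \ {ε}, and if β is empty or nullable also add FOLLOW(N). Iterate to a fixed point.

C is the start symbol, so $ ∈ FOLLOW(C).
In C → x C x: C is followed by x, add FIRST(x) \ {ε} = { 'x' }

Taking the union: FOLLOW(C) = { $, 'x' }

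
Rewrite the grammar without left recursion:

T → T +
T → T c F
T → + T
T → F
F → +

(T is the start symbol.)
T is directly left-recursive. The standard transformation for
  A → A α₁ | ... | A α_m | β₁ | ... | β_n
is
  A  → β₁ A' | ... | β_n A'
  A' → α₁ A' | ... | α_m A' | ε

T → + T becomes T → + T T'
T → F becomes T → F T'
T → T + becomes T' → + T'
T → T c F becomes T' → c F T'
Add T' → ε

Productions for other non-terminals are unchanged:
  F → +

Resulting grammar:
T → + T T'
T → F T'
T' → + T'
T' → c F T'
T' → ε
F → +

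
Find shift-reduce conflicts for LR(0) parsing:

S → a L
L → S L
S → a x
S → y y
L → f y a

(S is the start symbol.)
No shift-reduce conflicts

Augment with S' → S and build the canonical LR(0) collection (I0 = CLOSURE({[S' → . S]}), then GOTO on every symbol after a dot until no new states appear). It has 12 states:
  I0: { [S → . a L], [S → . a x], [S → . y y], [S' → . S] }  — shift
  I1: { [S' → S .] }  — accept
  I2: { [L → . S L], [L → . f y a], [S → . a L], [S → . a x], [S → . y y], [S → a . L], [S → a . x] }  — shift
  I3: { [S → y . y] }  — shift
  I4: { [S → y y .] }  — reduce
  I5: { [S → a L .] }  — reduce
  I6: { [L → . S L], [L → . f y a], [L → S . L], [S → . a L], [S → . a x], [S → . y y] }  — shift
  I7: { [L → f . y a] }  — shift
  I8: { [S → a x .] }  — reduce
  I9: { [L → f y . a] }  — shift
  I10: { [L → f y a .] }  — reduce
  I11: { [L → S L .] }  — reduce

No state contains both a complete item and a shift item.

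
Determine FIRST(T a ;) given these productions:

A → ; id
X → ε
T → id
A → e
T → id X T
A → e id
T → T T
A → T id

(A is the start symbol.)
FIRST sets of the non-terminals involved (from the grammar, by fixed-point iteration):
  FIRST(T) = { 'id' }

To compute FIRST(T a ;), process the symbols left to right:
Symbol T is a non-terminal. Add FIRST(T) \ {ε} = { 'id' }
T is not nullable (ε ∉ FIRST(T)), so stop here.
FIRST(T a ;) = { 'id' }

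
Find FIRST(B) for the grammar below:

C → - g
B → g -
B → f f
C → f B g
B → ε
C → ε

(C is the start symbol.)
{ 'f', 'g', ε }

To compute FIRST(B), examine every production with B on the left-hand side, reading each right-hand side left to right until a non-nullable symbol is reached.

From B → g -:
  - g is a terminal: add 'g' and stop
From B → f f:
  - f is a terminal: add 'f' and stop
From B → ε:
  - ε-production, so ε ∈ FIRST(B)

Collecting: FIRST(B) = { 'f', 'g', ε }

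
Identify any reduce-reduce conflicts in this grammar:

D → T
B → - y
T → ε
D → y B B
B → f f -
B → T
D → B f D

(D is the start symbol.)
Yes — I4: [B → T .] vs [D → T .]

Augment with D' → D and build the canonical LR(0) collection (I0 = CLOSURE({[D' → . D]}), then GOTO on every symbol after a dot until no new states appear). It has 15 states:
  I0: { [B → . - y], [B → . T], [B → . f f -], [D → . B f D], [D → . T], [D → . y B B], [D' → . D], [T → .] }  — shift, reduce
  I1: { [B → - . y] }  — shift
  I2: { [D → B . f D] }  — shift
  I3: { [D' → D .] }  — accept
  I4: { [B → T .], [D → T .] }  — 2 reduces
  I5: { [B → f . f -] }  — shift
  I6: { [B → . - y], [B → . T], [B → . f f -], [D → y . B B], [T → .] }  — shift, reduce
  I7: { [B → . - y], [B → . T], [B → . f f -], [D → y B . B], [T → .] }  — shift, reduce
  I8: { [B → T .] }  — reduce
  I9: { [D → y B B .] }  — reduce
  I10: { [B → f f . -] }  — shift
  I11: { [B → f f - .] }  — reduce
  I12: { [B → . - y], [B → . T], [B → . f f -], [D → . B f D], [D → . T], [D → . y B B], [D → B f . D], [T → .] }  — shift, reduce
  I13: { [D → B f D .] }  — reduce
  I14: { [B → - y .] }  — reduce

I4 contains complete items [B → T .], [D → T .] — reduce-reduce conflict.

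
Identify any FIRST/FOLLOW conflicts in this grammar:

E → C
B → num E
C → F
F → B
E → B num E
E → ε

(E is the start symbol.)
A FIRST/FOLLOW conflict occurs when a non-terminal N has a nullable alternative N → β (β ⇒* ε) and another alternative N → α with FIRST(α) ∩ FOLLOW(N) ≠ ∅: on such a lookahead the parser cannot decide between expanding α and letting N vanish via β.

Nullable non-terminals: E.
FIRST sets used below: FIRST(C) = { 'num' }, FIRST(B) = { 'num' }

E: nullable alternative(s) E → ε; FOLLOW(E) = { $, 'num' }
  E → C: FIRST \ {ε} = { 'num' } — overlaps FOLLOW(E) on { 'num' }: CONFLICT
  E → B num E: FIRST \ {ε} = { 'num' } — overlaps FOLLOW(E) on { 'num' }: CONFLICT
  E → ε: FIRST \ {ε} = { } — this is the only nullable alternative, skip

B, C, F have no nullable alternative, so no FIRST/FOLLOW check is needed there.

So the grammar has 2 FIRST/FOLLOW conflicts (marked CONFLICT above).

Answer: Yes. E → C with FOLLOW(E) on { 'num' }; E → B num E with FOLLOW(E) on { 'num' }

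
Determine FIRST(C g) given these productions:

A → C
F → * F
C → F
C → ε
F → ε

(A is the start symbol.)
FIRST sets of the non-terminals involved (from the grammar, by fixed-point iteration):
  FIRST(C) = { '*', ε }

To compute FIRST(C g), process the symbols left to right:
Symbol C is a non-terminal. Add FIRST(C) \ {ε} = { '*' }
C is nullable (ε ∈ FIRST(C)), continue to the next symbol.
Symbol g is a terminal. Add 'g' and stop.
FIRST(C g) = { '*', 'g' }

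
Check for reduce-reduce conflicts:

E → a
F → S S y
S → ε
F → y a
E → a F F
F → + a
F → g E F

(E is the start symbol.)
Augment with E' → E and build the canonical LR(0) collection (I0 = CLOSURE({[E' → . E]}), then GOTO on every symbol after a dot until no new states appear). It has 15 states:
  I0: { [E → . a F F], [E → . a], [E' → . E] }  — shift
  I1: { [E' → E .] }  — accept
  I2: { [E → a . F F], [E → a .], [F → . + a], [F → . S S y], [F → . g E F], [F → . y a], [S → .] }  — shift, 2 reduces
  I3: { [F → + . a] }  — shift
  I4: { [E → a F . F], [F → . + a], [F → . S S y], [F → . g E F], [F → . y a], [S → .] }  — shift, reduce
  I5: { [F → S . S y], [S → .] }  — reduce
  I6: { [E → . a F F], [E → . a], [F → g . E F] }  — shift
  I7: { [F → y . a] }  — shift
  I8: { [F → y a .] }  — reduce
  I9: { [F → . + a], [F → . S S y], [F → . g E F], [F → . y a], [F → g E . F], [S → .] }  — shift, reduce
  I10: { [F → g E F .] }  — reduce
  I11: { [F → S S . y] }  — shift
  I12: { [F → S S y .] }  — reduce
  I13: { [E → a F F .] }  — reduce
  I14: { [F → + a .] }  — reduce

I2 contains complete items [E → a .], [S → .] — reduce-reduce conflict.

Answer: Yes — I2: [E → a .] vs [S → .]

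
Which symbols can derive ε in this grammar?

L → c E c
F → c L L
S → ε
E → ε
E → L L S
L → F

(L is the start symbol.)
{ 'E', 'S' }

A non-terminal is nullable if it can derive ε (the empty string): either it has an ε-production, or it has a production whose right-hand side consists entirely of nullable non-terminals.

ε-productions: S → ε, E → ε
So S, E are immediately nullable.
No further non-terminal can be added: every production for the remaining non-terminals contains a terminal or a non-nullable non-terminal.
Nullable = { 'E', 'S' }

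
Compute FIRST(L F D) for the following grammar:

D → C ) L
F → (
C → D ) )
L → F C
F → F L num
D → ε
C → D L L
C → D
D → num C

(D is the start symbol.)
{ '(' }

FIRST sets of the non-terminals involved (from the grammar, by fixed-point iteration):
  FIRST(L) = { '(' }

To compute FIRST(L F D), process the symbols left to right:
Symbol L is a non-terminal. Add FIRST(L) \ {ε} = { '(' }
L is not nullable (ε ∉ FIRST(L)), so stop here.
FIRST(L F D) = { '(' }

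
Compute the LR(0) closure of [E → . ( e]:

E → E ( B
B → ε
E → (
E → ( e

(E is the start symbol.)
Start with: [E → . ( e]
The dot precedes the terminal '(', so nothing is added.

CLOSURE = { [E → . ( e] }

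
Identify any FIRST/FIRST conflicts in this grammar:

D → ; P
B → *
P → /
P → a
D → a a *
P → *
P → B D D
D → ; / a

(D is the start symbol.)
A FIRST/FIRST conflict occurs when two productions N → α and N → β for the same non-terminal have FIRST(α) ∩ FIRST(β) ≠ ∅ (with ε ∈ FIRST of a nullable right-hand side, so two nullable alternatives also conflict).

FIRST sets of the non-terminals at (or reachable through a nullable prefix from) the front of some alternative:
  FIRST(B) = { '*' }

Productions for D:
  D → ; P: FIRST = { ';' }
  D → a a *: FIRST = { 'a' }
  D → ; / a: FIRST = { ';' }
Productions for P:
  P → /: FIRST = { '/' }
  P → a: FIRST = { 'a' }
  P → *: FIRST = { '*' }
  P → B D D: FIRST = { '*' }
B has only one production, so no FIRST/FIRST conflict is possible there.

Conflict for D: D → ; P and D → ; / a
  Overlap: { ';' }
Conflict for P: P → * and P → B D D
  Overlap: { '*' }

Answer: Yes. D → ';' P / D → ';' '/' a on { ';' }; P → '*' / P → B D D on { '*' }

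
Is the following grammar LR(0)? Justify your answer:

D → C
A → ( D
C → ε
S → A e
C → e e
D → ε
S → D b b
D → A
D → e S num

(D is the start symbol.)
Augment with D' → D and build the canonical LR(0) collection (I0 = CLOSURE({[D' → . D]}), then GOTO on every symbol after a dot until no new states appear). It has 15 states:
  I0: { [A → . ( D], [C → . e e], [C → .], [D → . A], [D → . C], [D → . e S num], [D → .], [D' → . D] }  — shift, 2 reduces
  I1: { [A → ( . D], [A → . ( D], [C → . e e], [C → .], [D → . A], [D → . C], [D → . e S num], [D → .] }  — shift, 2 reduces
  I2: { [D → A .] }  — reduce
  I3: { [D → C .] }  — reduce
  I4: { [D' → D .] }  — accept
  I5: { [A → . ( D], [C → . e e], [C → .], [C → e . e], [D → . A], [D → . C], [D → . e S num], [D → .], [D → e . S num], [S → . A e], [S → . D b b] }  — shift, 2 reduces
  I6: { [D → A .], [S → A . e] }  — shift, reduce
  I7: { [S → D . b b] }  — shift
  I8: { [D → e S . num] }  — shift
  I9: { [A → . ( D], [C → . e e], [C → .], [C → e . e], [C → e e .], [D → . A], [D → . C], [D → . e S num], [D → .], [D → e . S num], [S → . A e], [S → . D b b] }  — shift, 3 reduces
  I10: { [D → e S num .] }  — reduce
  I11: { [S → D b . b] }  — shift
  I12: { [S → D b b .] }  — reduce
  I13: { [S → A e .] }  — reduce
  I14: { [A → ( D .] }  — reduce

Conflict in state I0:
  Shift-reduce conflict between [C → .] and [A → . ( D]
So the grammar is NOT LR(0).

Answer: No. Shift-reduce conflict between [C → .] and [A → . ( D]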